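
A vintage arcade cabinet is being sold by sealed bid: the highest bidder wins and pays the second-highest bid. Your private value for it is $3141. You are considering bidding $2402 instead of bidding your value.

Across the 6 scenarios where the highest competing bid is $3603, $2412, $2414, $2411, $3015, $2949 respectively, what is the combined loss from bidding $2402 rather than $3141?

The deviation costs you only when the competing bid falls strictly between $2402 and $3141; elsewhere both bids give the same outcome.
$3603: outcomes coincide → loss $0.
$2412: truthful payoff $729, deviation payoff $0 → loss $729.
$2414: truthful payoff $727, deviation payoff $0 → loss $727.
$2411: truthful payoff $730, deviation payoff $0 → loss $730.
$3015: truthful payoff $126, deviation payoff $0 → loss $126.
$2949: truthful payoff $192, deviation payoff $0 → loss $192.
Total loss = $729 + $727 + $730 + $126 + $192 = $2504.

$2504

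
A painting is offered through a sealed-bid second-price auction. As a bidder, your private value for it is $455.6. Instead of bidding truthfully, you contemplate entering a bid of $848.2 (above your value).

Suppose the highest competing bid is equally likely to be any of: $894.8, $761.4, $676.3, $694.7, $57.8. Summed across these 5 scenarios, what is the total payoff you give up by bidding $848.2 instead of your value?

The deviation costs you only when the competing bid falls strictly between $455.6 and $848.2; elsewhere both bids give the same outcome.
$894.8: outcomes coincide → loss $0.
$761.4: truthful payoff $0, deviation payoff −$305.8 → loss $305.8.
$676.3: truthful payoff $0, deviation payoff −$220.7 → loss $220.7.
$694.7: truthful payoff $0, deviation payoff −$239.1 → loss $239.1.
$57.8: outcomes coincide → loss $0.
Total loss = $305.8 + $220.7 + $239.1 = $765.6.

$765.6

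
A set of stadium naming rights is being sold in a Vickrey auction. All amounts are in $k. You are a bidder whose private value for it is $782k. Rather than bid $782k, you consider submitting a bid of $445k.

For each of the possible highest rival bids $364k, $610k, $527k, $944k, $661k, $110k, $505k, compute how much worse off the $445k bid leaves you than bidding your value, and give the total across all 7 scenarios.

$825k

The deviation costs you only when the competing bid falls strictly between $445k and $782k; elsewhere both bids give the same outcome.
$364k: outcomes coincide → loss $0k.
$610k: truthful payoff $172k, deviation payoff $0k → loss $172k.
$527k: truthful payoff $255k, deviation payoff $0k → loss $255k.
$944k: outcomes coincide → loss $0k.
$661k: truthful payoff $121k, deviation payoff $0k → loss $121k.
$110k: outcomes coincide → loss $0k.
$505k: truthful payoff $277k, deviation payoff $0k → loss $277k.
Total loss = $172k + $255k + $121k + $277k = $825k.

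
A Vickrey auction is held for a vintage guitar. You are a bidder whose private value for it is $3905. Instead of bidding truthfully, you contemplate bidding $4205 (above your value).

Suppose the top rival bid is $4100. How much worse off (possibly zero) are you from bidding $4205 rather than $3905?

Bidding your value $3905: you lose (since $3905 < $4100). Payoff $0.
Bidding $4205: you win and pay $4100. Payoff $3905 − $4100 = −$195.
The competing bid $4100 lies between your value and your inflated bid, so overbidding wins an item priced above your value.
Loss from deviating = $0 − (−$195) = $195.
Because the price is fixed by the runner-up's bid, deviating from your value can only change a good outcome into a bad one — never the reverse.

$195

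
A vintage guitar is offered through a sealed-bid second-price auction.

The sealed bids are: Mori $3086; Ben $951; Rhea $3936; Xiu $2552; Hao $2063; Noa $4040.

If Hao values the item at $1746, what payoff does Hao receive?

$0

Highest bid: Noa at $4040, so Noa wins.
Second-highest bid: Rhea at $3936 — that is the price the winner pays.
Hao did not win, so Hao pays nothing and receives nothing: payoff $0.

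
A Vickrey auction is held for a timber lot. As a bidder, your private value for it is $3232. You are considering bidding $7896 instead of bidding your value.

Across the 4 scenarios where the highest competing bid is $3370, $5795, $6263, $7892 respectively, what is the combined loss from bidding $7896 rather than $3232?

$10392

The deviation costs you only when the competing bid falls strictly between $3232 and $7896; elsewhere both bids give the same outcome.
$3370: truthful payoff $0, deviation payoff −$138 → loss $138.
$5795: truthful payoff $0, deviation payoff −$2563 → loss $2563.
$6263: truthful payoff $0, deviation payoff −$3031 → loss $3031.
$7892: truthful payoff $0, deviation payoff −$4660 → loss $4660.
Total loss = $138 + $2563 + $3031 + $4660 = $10392.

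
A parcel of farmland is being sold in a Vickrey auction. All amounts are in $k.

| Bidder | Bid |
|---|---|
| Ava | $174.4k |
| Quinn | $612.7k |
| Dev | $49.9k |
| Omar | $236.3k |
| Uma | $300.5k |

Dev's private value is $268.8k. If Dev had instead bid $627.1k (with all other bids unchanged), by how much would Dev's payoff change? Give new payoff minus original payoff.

−$343.9k

The highest bid among the other bidders is $612.7k; Dev's bid doesn't change that.
Original bid $49.9k: Dev is not highest (top rival bid is $612.7k); payoff $0k.
Alternative bid $627.1k: Dev is highest, pays the top rival bid $612.7k; payoff $268.8k − $612.7k = −$343.9k.
Change in payoff = −$343.9k − ($0k) = −$343.9k.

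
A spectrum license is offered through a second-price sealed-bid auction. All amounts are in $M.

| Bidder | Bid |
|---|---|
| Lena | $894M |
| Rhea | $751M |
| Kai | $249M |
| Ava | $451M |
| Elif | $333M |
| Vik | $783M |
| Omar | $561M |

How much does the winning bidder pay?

Highest bid: Lena at $894M, so Lena wins.
Second-highest bid: Vik at $783M — that is the price the winner pays.

$783M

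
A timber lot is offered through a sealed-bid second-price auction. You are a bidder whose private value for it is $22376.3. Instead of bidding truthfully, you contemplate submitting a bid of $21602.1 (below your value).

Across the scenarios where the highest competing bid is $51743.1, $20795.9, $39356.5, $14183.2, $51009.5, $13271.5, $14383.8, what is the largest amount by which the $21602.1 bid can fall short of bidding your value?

$0

$51743.1: same outcome either way → loss $0.
$20795.9: same outcome either way → loss $0.
$39356.5: same outcome either way → loss $0.
$14183.2: same outcome either way → loss $0.
$51009.5: same outcome either way → loss $0.
$13271.5: same outcome either way → loss $0.
$14383.8: same outcome either way → loss $0.
Maximum loss: $0.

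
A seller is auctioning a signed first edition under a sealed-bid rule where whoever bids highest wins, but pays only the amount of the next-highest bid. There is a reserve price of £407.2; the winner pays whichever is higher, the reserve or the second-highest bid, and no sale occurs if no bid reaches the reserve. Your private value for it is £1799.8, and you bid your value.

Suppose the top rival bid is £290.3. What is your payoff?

Your bid £1799.8 is the highest and exceeds the reserve.
Price = max(second-highest bid, reserve) = max(£290.3, £407.2) = £407.2.
Payoff = £1799.8 − £407.2 = £1392.6.

£1392.6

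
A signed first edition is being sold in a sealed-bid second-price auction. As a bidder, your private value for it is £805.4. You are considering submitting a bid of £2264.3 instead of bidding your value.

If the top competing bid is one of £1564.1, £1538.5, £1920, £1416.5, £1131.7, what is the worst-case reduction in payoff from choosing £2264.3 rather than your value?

£1564.1: truthful gives £0, deviation gives −£758.7 → loss £758.7.
£1538.5: truthful gives £0, deviation gives −£733.1 → loss £733.1.
£1920: truthful gives £0, deviation gives −£1114.6 → loss £1114.6.
£1416.5: truthful gives £0, deviation gives −£611.1 → loss £611.1.
£1131.7: truthful gives £0, deviation gives −£326.3 → loss £326.3.
Maximum loss: £1114.6.

£1114.6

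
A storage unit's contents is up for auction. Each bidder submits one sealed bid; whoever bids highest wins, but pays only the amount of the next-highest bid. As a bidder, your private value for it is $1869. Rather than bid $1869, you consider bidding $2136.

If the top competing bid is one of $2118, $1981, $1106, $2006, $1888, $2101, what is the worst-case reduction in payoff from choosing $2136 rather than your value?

$249

$2118: truthful gives $0, deviation gives −$249 → loss $249.
$1981: truthful gives $0, deviation gives −$112 → loss $112.
$1106: same outcome either way → loss $0.
$2006: truthful gives $0, deviation gives −$137 → loss $137.
$1888: truthful gives $0, deviation gives −$19 → loss $19.
$2101: truthful gives $0, deviation gives −$232 → loss $232.
Maximum loss: $249.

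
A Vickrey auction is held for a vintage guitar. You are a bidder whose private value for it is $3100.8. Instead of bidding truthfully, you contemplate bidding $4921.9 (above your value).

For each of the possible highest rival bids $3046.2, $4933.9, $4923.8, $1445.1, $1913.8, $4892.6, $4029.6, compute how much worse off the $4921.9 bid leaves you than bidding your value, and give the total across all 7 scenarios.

The deviation costs you only when the competing bid falls strictly between $3100.8 and $4921.9; elsewhere both bids give the same outcome.
$3046.2: outcomes coincide → loss $0.
$4933.9: outcomes coincide → loss $0.
$4923.8: outcomes coincide → loss $0.
$1445.1: outcomes coincide → loss $0.
$1913.8: outcomes coincide → loss $0.
$4892.6: truthful payoff $0, deviation payoff −$1791.8 → loss $1791.8.
$4029.6: truthful payoff $0, deviation payoff −$928.8 → loss $928.8.
Total loss = $1791.8 + $928.8 = $2720.6.

$2720.6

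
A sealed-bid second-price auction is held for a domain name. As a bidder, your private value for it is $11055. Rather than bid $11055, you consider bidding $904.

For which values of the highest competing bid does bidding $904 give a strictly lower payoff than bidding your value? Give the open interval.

If the competing bid is below $904, both bids win at the same price — no difference.
If it is above $11055, both bids lose — no difference.
If it lies strictly between $904 and $11055, bidding your value wins at a price below your value (positive payoff) while bidding $904 loses (payoff 0).
So the deviation strictly hurts on the open interval ($904, $11055).
In a second-price auction your bid sets only whether you win, not what you pay, so bidding your true value is weakly dominant.

($904, $11055)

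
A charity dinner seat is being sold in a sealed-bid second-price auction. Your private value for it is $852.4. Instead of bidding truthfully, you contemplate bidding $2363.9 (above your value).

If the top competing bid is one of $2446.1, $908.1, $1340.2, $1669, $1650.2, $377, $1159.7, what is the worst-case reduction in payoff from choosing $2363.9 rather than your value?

$2446.1: same outcome either way → loss $0.
$908.1: truthful gives $0, deviation gives −$55.7 → loss $55.7.
$1340.2: truthful gives $0, deviation gives −$487.8 → loss $487.8.
$1669: truthful gives $0, deviation gives −$816.6 → loss $816.6.
$1650.2: truthful gives $0, deviation gives −$797.8 → loss $797.8.
$377: same outcome either way → loss $0.
$1159.7: truthful gives $0, deviation gives −$307.3 → loss $307.3.
Maximum loss: $816.6.

$816.6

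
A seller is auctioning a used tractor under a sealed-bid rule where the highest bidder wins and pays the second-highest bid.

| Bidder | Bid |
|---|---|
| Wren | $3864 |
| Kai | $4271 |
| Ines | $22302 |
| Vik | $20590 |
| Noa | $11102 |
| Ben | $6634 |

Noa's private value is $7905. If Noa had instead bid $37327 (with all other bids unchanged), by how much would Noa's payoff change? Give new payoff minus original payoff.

−$14397

The highest bid among the other bidders is $22302; Noa's bid doesn't change that.
Original bid $11102: Noa is not highest (top rival bid is $22302); payoff $0.
Alternative bid $37327: Noa is highest, pays the top rival bid $22302; payoff $7905 − $22302 = −$14397.
Change in payoff = −$14397 − ($0) = −$14397.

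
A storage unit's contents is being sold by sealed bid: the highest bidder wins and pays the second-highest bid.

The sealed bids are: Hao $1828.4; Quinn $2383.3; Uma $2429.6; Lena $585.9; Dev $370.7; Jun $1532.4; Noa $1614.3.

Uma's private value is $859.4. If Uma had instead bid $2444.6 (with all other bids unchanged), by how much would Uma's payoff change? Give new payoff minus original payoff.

$0

The highest bid among the other bidders is $2383.3; Uma's bid doesn't change that.
Original bid $2429.6: Uma is highest, pays the top rival bid $2383.3; payoff $859.4 − $2383.3 = −$1523.9.
Alternative bid $2444.6: Uma is highest, pays the top rival bid $2383.3; payoff $859.4 − $2383.3 = −$1523.9.
Change in payoff = −$1523.9 − (−$1523.9) = $0.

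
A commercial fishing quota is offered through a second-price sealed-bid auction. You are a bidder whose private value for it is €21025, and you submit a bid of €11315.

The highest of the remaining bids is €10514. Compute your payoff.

Your bid €11315 exceeds the highest competing bid €10514, so you win.
In a second-price auction the winner pays the second-highest bid, €10514.
Payoff = value − price = €21025 − €10514 = €10511.

€10511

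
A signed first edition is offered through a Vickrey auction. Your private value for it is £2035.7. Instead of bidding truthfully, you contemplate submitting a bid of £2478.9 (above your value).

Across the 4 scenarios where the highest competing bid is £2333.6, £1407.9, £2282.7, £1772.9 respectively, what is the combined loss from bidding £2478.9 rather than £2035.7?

The deviation costs you only when the competing bid falls strictly between £2035.7 and £2478.9; elsewhere both bids give the same outcome.
£2333.6: truthful payoff £0, deviation payoff −£297.9 → loss £297.9.
£1407.9: outcomes coincide → loss £0.
£2282.7: truthful payoff £0, deviation payoff −£247 → loss £247.
£1772.9: outcomes coincide → loss £0.
Total loss = £297.9 + £247 = £544.9.
Truthful bidding weakly dominates here: raising your bid can only win items priced above your value, and lowering it can only forfeit items priced below.

£544.9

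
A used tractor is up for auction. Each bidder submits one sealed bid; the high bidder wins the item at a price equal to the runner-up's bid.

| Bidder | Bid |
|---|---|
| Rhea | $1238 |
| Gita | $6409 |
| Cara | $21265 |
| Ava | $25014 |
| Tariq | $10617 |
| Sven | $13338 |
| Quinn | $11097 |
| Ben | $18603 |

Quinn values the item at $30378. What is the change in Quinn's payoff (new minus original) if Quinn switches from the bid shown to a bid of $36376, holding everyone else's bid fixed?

$5364

The highest bid among the other bidders is $25014; Quinn's bid doesn't change that.
Original bid $11097: Quinn is not highest (top rival bid is $25014); payoff $0.
Alternative bid $36376: Quinn is highest, pays the top rival bid $25014; payoff $30378 − $25014 = $5364.
Change in payoff = $5364 − ($0) = $5364.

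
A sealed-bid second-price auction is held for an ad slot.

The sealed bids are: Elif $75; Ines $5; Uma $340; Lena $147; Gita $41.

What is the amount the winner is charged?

Highest bid: Uma at $340, so Uma wins.
Second-highest bid: Lena at $147 — that is the price the winner pays.

$147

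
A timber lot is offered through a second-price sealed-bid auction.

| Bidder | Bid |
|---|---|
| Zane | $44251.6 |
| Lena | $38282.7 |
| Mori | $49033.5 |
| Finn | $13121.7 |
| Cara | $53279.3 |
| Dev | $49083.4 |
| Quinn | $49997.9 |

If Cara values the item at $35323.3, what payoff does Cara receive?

−$14674.6

Highest bid: Cara at $53279.3, so Cara wins.
Second-highest bid: Quinn at $49997.9 — that is the price the winner pays.
Cara's payoff = value − price = $35323.3 − $49997.9 = −$14674.6.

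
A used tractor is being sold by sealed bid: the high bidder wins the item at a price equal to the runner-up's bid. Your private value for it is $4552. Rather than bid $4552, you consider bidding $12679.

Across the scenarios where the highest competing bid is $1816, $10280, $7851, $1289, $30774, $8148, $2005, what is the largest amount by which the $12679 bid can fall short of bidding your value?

$5728

$1816: same outcome either way → loss $0.
$10280: truthful gives $0, deviation gives −$5728 → loss $5728.
$7851: truthful gives $0, deviation gives −$3299 → loss $3299.
$1289: same outcome either way → loss $0.
$30774: same outcome either way → loss $0.
$8148: truthful gives $0, deviation gives −$3596 → loss $3596.
$2005: same outcome either way → loss $0.
Maximum loss: $5728.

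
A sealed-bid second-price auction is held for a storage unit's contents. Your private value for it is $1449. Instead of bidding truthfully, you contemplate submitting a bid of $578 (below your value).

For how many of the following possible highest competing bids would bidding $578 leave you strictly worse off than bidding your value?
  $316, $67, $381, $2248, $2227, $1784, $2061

0

The deviation hurts exactly when the highest competing bid lies strictly between $578 and $1449 — underbidding then forfeits a profitable win.
$316: below both → same outcome either way.
$67: below both → same outcome either way.
$381: below both → same outcome either way.
$2248: above both → same outcome either way.
$2227: above both → same outcome either way.
$1784: above both → same outcome either way.
$2061: above both → same outcome either way.
Count: 0.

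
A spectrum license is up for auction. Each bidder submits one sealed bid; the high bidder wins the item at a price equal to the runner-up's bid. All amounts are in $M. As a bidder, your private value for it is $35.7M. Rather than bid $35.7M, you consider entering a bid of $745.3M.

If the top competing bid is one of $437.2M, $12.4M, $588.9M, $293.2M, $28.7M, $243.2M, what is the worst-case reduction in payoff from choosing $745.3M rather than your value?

$437.2M: truthful gives $0M, deviation gives −$401.5M → loss $401.5M.
$12.4M: same outcome either way → loss $0M.
$588.9M: truthful gives $0M, deviation gives −$553.2M → loss $553.2M.
$293.2M: truthful gives $0M, deviation gives −$257.5M → loss $257.5M.
$28.7M: same outcome either way → loss $0M.
$243.2M: truthful gives $0M, deviation gives −$207.5M → loss $207.5M.
Maximum loss: $553.2M.

$553.2M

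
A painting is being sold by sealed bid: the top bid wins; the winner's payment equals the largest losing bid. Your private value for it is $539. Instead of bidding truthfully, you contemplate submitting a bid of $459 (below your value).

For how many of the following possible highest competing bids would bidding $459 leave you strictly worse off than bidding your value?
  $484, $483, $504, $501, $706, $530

The deviation hurts exactly when the highest competing bid lies strictly between $459 and $539 — underbidding then forfeits a profitable win.
$484: inside the interval → strictly worse (loss $55).
$483: inside the interval → strictly worse (loss $56).
$504: inside the interval → strictly worse (loss $35).
$501: inside the interval → strictly worse (loss $38).
$706: above both → same outcome either way.
$530: inside the interval → strictly worse (loss $9).
Count: 5.

5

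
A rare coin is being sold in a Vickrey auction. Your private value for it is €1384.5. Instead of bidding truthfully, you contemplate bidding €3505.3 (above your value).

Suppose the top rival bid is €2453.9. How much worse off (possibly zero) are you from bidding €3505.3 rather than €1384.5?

Bidding your value €1384.5: you lose (since €1384.5 < €2453.9). Payoff €0.
Bidding €3505.3: you win and pay €2453.9. Payoff €1384.5 − €2453.9 = −€1069.4.
The competing bid €2453.9 lies between your value and your inflated bid, so overbidding wins an item priced above your value.
Loss from deviating = €0 − (−€1069.4) = €1069.4.

€1069.4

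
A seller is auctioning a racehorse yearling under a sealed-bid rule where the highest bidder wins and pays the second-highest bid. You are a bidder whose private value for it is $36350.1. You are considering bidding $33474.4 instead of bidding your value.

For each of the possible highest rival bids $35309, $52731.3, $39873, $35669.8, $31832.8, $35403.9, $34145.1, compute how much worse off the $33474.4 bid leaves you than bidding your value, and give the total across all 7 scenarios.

$4872.6

The deviation costs you only when the competing bid falls strictly between $33474.4 and $36350.1; elsewhere both bids give the same outcome.
$35309: truthful payoff $1041.1, deviation payoff $0 → loss $1041.1.
$52731.3: outcomes coincide → loss $0.
$39873: outcomes coincide → loss $0.
$35669.8: truthful payoff $680.3, deviation payoff $0 → loss $680.3.
$31832.8: outcomes coincide → loss $0.
$35403.9: truthful payoff $946.2, deviation payoff $0 → loss $946.2.
$34145.1: truthful payoff $2205, deviation payoff $0 → loss $2205.
Total loss = $1041.1 + $680.3 + $946.2 + $2205 = $4872.6.
In a second-price auction your bid sets only whether you win, not what you pay, so bidding your true value is weakly dominant.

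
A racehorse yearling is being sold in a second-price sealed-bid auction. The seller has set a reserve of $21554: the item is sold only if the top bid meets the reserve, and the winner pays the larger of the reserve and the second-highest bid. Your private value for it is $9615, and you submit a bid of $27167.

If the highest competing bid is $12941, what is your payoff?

−$11939

Your bid $27167 is the highest and exceeds the reserve.
Price = max(second-highest bid, reserve) = max($12941, $21554) = $21554.
Payoff = $9615 − $21554 = −$11939.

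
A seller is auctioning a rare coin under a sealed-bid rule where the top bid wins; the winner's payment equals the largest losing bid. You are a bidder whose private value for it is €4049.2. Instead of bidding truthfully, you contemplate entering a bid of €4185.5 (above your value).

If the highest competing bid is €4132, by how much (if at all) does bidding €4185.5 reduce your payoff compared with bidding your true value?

€82.8

Bidding your value €4049.2: you lose (since €4049.2 < €4132). Payoff €0.
Bidding €4185.5: you win and pay €4132. Payoff €4049.2 − €4132 = −€82.8.
The competing bid €4132 lies between your value and your inflated bid, so overbidding wins an item priced above your value.
Loss from deviating = €0 − (−€82.8) = €82.8.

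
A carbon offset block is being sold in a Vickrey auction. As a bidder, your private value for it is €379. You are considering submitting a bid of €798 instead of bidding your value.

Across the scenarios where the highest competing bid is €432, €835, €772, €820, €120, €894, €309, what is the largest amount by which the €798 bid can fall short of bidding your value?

€393

€432: truthful gives €0, deviation gives −€53 → loss €53.
€835: same outcome either way → loss €0.
€772: truthful gives €0, deviation gives −€393 → loss €393.
€820: same outcome either way → loss €0.
€120: same outcome either way → loss €0.
€894: same outcome either way → loss €0.
€309: same outcome either way → loss €0.
Maximum loss: €393.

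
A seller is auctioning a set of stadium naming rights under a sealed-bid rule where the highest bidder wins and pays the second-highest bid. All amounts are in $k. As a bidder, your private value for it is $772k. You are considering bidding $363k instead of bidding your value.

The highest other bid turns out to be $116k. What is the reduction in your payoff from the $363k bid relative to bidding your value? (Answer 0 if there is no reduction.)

$0k

Bidding your value $772k: you win (since $772k > $116k) and pay $116k. Payoff $656k.
Bidding $363k: you win and pay $116k. Payoff $772k − $116k = $656k.
Difference = $656k − $656k = $0k; both bids lead to the same outcome because the competing bid is below both your value and your alternative bid.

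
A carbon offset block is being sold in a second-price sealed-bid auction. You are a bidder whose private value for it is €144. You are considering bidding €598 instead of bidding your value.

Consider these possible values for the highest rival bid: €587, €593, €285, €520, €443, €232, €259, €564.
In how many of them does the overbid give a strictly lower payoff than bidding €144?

8

The deviation hurts exactly when the highest competing bid lies strictly between €144 and €598 — overbidding then wins at a price above your value.
€587: inside the interval → strictly worse (loss €443).
€593: inside the interval → strictly worse (loss €449).
€285: inside the interval → strictly worse (loss €141).
€520: inside the interval → strictly worse (loss €376).
€443: inside the interval → strictly worse (loss €299).
€232: inside the interval → strictly worse (loss €88).
€259: inside the interval → strictly worse (loss €115).
€564: inside the interval → strictly worse (loss €420).
Count: 8.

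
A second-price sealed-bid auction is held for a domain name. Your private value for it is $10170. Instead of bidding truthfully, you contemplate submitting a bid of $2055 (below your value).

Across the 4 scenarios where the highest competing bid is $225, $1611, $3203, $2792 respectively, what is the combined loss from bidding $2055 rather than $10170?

The deviation costs you only when the competing bid falls strictly between $2055 and $10170; elsewhere both bids give the same outcome.
$225: outcomes coincide → loss $0.
$1611: outcomes coincide → loss $0.
$3203: truthful payoff $6967, deviation payoff $0 → loss $6967.
$2792: truthful payoff $7378, deviation payoff $0 → loss $7378.
Total loss = $6967 + $7378 = $14345.

$14345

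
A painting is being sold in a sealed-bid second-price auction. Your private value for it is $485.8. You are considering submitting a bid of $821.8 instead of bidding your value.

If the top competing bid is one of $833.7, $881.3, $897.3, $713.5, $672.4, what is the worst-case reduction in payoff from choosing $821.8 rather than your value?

$227.7

$833.7: same outcome either way → loss $0.
$881.3: same outcome either way → loss $0.
$897.3: same outcome either way → loss $0.
$713.5: truthful gives $0, deviation gives −$227.7 → loss $227.7.
$672.4: truthful gives $0, deviation gives −$186.6 → loss $186.6.
Maximum loss: $227.7.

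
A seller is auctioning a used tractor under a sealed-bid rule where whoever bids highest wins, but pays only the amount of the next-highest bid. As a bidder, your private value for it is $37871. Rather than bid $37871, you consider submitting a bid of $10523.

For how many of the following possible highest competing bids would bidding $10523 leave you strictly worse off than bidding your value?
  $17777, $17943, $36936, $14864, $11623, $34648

6

The deviation hurts exactly when the highest competing bid lies strictly between $10523 and $37871 — underbidding then forfeits a profitable win.
$17777: inside the interval → strictly worse (loss $20094).
$17943: inside the interval → strictly worse (loss $19928).
$36936: inside the interval → strictly worse (loss $935).
$14864: inside the interval → strictly worse (loss $23007).
$11623: inside the interval → strictly worse (loss $26248).
$34648: inside the interval → strictly worse (loss $3223).
Count: 6.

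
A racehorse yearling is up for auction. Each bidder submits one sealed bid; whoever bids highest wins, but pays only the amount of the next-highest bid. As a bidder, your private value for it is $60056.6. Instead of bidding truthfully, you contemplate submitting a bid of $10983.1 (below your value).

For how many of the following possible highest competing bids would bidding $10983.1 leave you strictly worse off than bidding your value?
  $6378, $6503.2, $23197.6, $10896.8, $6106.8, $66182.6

1

The deviation hurts exactly when the highest competing bid lies strictly between $10983.1 and $60056.6 — underbidding then forfeits a profitable win.
$6378: below both → same outcome either way.
$6503.2: below both → same outcome either way.
$23197.6: inside the interval → strictly worse (loss $36859).
$10896.8: below both → same outcome either way.
$6106.8: below both → same outcome either way.
$66182.6: above both → same outcome either way.
Count: 1.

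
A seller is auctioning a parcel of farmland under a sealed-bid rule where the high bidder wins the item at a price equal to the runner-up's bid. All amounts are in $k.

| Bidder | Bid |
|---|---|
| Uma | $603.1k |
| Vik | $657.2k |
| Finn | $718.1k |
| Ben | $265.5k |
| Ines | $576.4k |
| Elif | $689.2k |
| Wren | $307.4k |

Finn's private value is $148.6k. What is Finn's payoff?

Highest bid: Finn at $718.1k, so Finn wins.
Second-highest bid: Elif at $689.2k — that is the price the winner pays.
Finn's payoff = value − price = $148.6k − $689.2k = −$540.6k.

−$540.6k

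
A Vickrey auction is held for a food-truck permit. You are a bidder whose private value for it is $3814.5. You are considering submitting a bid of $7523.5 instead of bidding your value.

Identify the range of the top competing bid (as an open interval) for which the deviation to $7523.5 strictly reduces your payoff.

($3814.5, $7523.5)

If the competing bid is below $3814.5, both bids win at the same price — no difference.
If it is above $7523.5, both bids lose — no difference.
If it lies strictly between $3814.5 and $7523.5, bidding your value loses (payoff 0) while bidding $7523.5 wins at a price above your value (payoff negative).
So the deviation strictly hurts on the open interval ($3814.5, $7523.5).
Because the price is fixed by the runner-up's bid, deviating from your value can only change a good outcome into a bad one — never the reverse.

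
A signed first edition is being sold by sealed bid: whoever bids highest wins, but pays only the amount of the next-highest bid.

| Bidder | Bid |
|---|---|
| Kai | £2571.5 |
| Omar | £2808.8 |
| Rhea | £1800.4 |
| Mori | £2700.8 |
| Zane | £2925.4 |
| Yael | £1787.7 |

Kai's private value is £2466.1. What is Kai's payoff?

£0

Highest bid: Zane at £2925.4, so Zane wins.
Second-highest bid: Omar at £2808.8 — that is the price the winner pays.
Kai did not win, so Kai pays nothing and receives nothing: payoff £0.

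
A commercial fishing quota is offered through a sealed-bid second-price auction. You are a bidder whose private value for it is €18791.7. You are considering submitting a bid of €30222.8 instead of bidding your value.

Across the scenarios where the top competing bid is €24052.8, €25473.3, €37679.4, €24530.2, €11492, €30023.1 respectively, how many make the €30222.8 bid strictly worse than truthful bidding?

4

The deviation hurts exactly when the highest competing bid lies strictly between €18791.7 and €30222.8 — overbidding then wins at a price above your value.
€24052.8: inside the interval → strictly worse (loss €5261.1).
€25473.3: inside the interval → strictly worse (loss €6681.6).
€37679.4: above both → same outcome either way.
€24530.2: inside the interval → strictly worse (loss €5738.5).
€11492: below both → same outcome either way.
€30023.1: inside the interval → strictly worse (loss €11231.4).
Count: 4.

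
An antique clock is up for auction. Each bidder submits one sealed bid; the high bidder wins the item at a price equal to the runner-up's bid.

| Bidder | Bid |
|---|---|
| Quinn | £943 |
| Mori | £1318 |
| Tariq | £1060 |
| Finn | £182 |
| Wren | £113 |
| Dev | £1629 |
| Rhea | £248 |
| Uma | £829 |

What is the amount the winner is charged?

Highest bid: Dev at £1629, so Dev wins.
Second-highest bid: Mori at £1318 — that is the price the winner pays.

£1318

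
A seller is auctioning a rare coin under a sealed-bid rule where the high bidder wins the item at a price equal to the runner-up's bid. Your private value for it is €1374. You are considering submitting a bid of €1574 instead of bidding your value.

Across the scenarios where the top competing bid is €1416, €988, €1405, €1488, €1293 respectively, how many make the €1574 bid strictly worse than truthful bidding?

The deviation hurts exactly when the highest competing bid lies strictly between €1374 and €1574 — overbidding then wins at a price above your value.
€1416: inside the interval → strictly worse (loss €42).
€988: below both → same outcome either way.
€1405: inside the interval → strictly worse (loss €31).
€1488: inside the interval → strictly worse (loss €114).
€1293: below both → same outcome either way.
Count: 3.

3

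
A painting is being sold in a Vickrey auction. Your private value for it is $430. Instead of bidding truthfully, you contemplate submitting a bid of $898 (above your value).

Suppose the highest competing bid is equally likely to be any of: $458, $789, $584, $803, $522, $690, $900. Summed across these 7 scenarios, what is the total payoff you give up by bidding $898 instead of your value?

$1266

The deviation costs you only when the competing bid falls strictly between $430 and $898; elsewhere both bids give the same outcome.
$458: truthful payoff $0, deviation payoff −$28 → loss $28.
$789: truthful payoff $0, deviation payoff −$359 → loss $359.
$584: truthful payoff $0, deviation payoff −$154 → loss $154.
$803: truthful payoff $0, deviation payoff −$373 → loss $373.
$522: truthful payoff $0, deviation payoff −$92 → loss $92.
$690: truthful payoff $0, deviation payoff −$260 → loss $260.
$900: outcomes coincide → loss $0.
Total loss = $28 + $359 + $154 + $373 + $92 + $260 = $1266.
Truthful bidding weakly dominates here: raising your bid can only win items priced above your value, and lowering it can only forfeit items priced below.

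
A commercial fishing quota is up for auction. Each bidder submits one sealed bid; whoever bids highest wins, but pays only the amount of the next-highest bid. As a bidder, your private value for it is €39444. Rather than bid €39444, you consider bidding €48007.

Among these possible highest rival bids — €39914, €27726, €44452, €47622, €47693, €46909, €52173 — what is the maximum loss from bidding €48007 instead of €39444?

€8249

€39914: truthful gives €0, deviation gives −€470 → loss €470.
€27726: same outcome either way → loss €0.
€44452: truthful gives €0, deviation gives −€5008 → loss €5008.
€47622: truthful gives €0, deviation gives −€8178 → loss €8178.
€47693: truthful gives €0, deviation gives −€8249 → loss €8249.
€46909: truthful gives €0, deviation gives −€7465 → loss €7465.
€52173: same outcome either way → loss €0.
Maximum loss: €8249.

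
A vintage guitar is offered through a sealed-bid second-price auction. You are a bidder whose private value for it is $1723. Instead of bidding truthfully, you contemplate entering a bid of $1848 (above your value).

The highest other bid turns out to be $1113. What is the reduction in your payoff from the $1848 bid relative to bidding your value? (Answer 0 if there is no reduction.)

Bidding your value $1723: you win (since $1723 > $1113) and pay $1113. Payoff $610.
Bidding $1848: you win and pay $1113. Payoff $1723 − $1113 = $610.
Difference = $610 − $610 = $0; both bids lead to the same outcome because the competing bid is below both your value and your alternative bid.
Truthful bidding weakly dominates here: raising your bid can only win items priced above your value, and lowering it can only forfeit items priced below.

$0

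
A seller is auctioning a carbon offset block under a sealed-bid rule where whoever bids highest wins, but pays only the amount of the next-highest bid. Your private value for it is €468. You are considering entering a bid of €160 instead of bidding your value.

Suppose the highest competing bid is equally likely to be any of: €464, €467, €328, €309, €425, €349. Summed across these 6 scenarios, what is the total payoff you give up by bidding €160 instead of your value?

€466

The deviation costs you only when the competing bid falls strictly between €160 and €468; elsewhere both bids give the same outcome.
€464: truthful payoff €4, deviation payoff €0 → loss €4.
€467: truthful payoff €1, deviation payoff €0 → loss €1.
€328: truthful payoff €140, deviation payoff €0 → loss €140.
€309: truthful payoff €159, deviation payoff €0 → loss €159.
€425: truthful payoff €43, deviation payoff €0 → loss €43.
€349: truthful payoff €119, deviation payoff €0 → loss €119.
Total loss = €4 + €1 + €140 + €159 + €43 + €119 = €466.
Because the price is fixed by the runner-up's bid, deviating from your value can only change a good outcome into a bad one — never the reverse.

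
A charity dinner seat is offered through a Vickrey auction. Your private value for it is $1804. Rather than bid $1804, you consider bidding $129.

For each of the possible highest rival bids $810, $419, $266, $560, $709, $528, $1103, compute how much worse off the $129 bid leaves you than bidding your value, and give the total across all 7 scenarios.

$8233

The deviation costs you only when the competing bid falls strictly between $129 and $1804; elsewhere both bids give the same outcome.
$810: truthful payoff $994, deviation payoff $0 → loss $994.
$419: truthful payoff $1385, deviation payoff $0 → loss $1385.
$266: truthful payoff $1538, deviation payoff $0 → loss $1538.
$560: truthful payoff $1244, deviation payoff $0 → loss $1244.
$709: truthful payoff $1095, deviation payoff $0 → loss $1095.
$528: truthful payoff $1276, deviation payoff $0 → loss $1276.
$1103: truthful payoff $701, deviation payoff $0 → loss $701.
Total loss = $994 + $1385 + $1538 + $1244 + $1095 + $1276 + $701 = $8233.
In a second-price auction your bid sets only whether you win, not what you pay, so bidding your true value is weakly dominant.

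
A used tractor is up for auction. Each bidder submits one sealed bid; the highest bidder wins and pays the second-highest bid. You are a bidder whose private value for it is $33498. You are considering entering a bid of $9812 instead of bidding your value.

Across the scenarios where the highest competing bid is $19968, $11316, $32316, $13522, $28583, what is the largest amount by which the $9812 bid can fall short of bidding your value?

$19968: truthful gives $13530, deviation gives $0 → loss $13530.
$11316: truthful gives $22182, deviation gives $0 → loss $22182.
$32316: truthful gives $1182, deviation gives $0 → loss $1182.
$13522: truthful gives $19976, deviation gives $0 → loss $19976.
$28583: truthful gives $4915, deviation gives $0 → loss $4915.
Maximum loss: $22182.

$22182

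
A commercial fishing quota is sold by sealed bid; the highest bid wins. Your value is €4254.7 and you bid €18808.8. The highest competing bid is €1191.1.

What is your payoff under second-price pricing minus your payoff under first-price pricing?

You have the highest bid, so you win under either rule.
Second-price: pay €1191.1 → payoff €3063.6.
First-price: pay your own bid €18808.8 → payoff −€14554.1.
Difference = €3063.6 − (−€14554.1) = €17617.7.

€17617.7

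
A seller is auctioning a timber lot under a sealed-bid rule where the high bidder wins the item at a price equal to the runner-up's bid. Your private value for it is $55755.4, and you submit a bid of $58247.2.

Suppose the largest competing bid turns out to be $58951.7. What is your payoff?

Your bid $58247.2 is below the highest competing bid $58951.7, so you lose.
A losing bidder pays nothing and receives nothing: payoff = $0.

$0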